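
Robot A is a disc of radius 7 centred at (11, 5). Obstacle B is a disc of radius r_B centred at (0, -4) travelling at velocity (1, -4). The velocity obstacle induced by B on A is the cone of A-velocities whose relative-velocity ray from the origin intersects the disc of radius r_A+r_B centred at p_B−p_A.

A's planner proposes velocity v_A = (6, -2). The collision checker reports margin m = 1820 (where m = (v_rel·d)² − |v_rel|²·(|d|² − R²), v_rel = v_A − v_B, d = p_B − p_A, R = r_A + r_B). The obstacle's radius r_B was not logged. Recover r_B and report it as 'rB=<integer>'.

m = 1820
d = (-11, -9);  v_rel = (5, 2),  |v_rel|² = 29
v_rel×d = (5)·(-9) − (2)·(-11) = -23
since m = R²·29 − (-23)²:  R² = (529 + 1820) / 29 = 81
R = √81 = 9  ⇒  r_B = 9 − 7 = 2

rB=2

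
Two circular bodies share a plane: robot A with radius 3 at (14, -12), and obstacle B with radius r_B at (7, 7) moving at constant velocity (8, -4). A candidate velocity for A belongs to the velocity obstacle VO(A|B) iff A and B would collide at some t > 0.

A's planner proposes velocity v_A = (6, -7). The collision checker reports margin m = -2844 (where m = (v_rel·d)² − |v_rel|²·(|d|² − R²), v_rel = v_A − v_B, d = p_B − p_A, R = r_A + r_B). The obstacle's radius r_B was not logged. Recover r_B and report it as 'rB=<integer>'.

m = -2844
d = (-7, 19);  v_rel = (-2, -3),  |v_rel|² = 13
v_rel×d = (-2)·(19) − (-3)·(-7) = -59
since m = R²·13 − (-59)²:  R² = (3481 + -2844) / 13 = 49
R = √49 = 7  ⇒  r_B = 7 − 3 = 4

rB=4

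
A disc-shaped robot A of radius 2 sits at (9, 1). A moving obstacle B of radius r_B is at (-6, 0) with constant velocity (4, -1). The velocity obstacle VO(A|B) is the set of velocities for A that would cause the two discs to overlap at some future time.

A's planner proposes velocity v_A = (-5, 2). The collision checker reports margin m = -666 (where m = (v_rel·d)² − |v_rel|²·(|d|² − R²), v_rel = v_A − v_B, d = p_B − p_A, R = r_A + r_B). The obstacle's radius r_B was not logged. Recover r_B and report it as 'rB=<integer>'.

m = -666
d = (-15, -1);  v_rel = (-9, 3),  |v_rel|² = 90
v_rel×d = (-9)·(-1) − (3)·(-15) = 54
since m = R²·90 − 54²:  R² = (2916 + -666) / 90 = 25
R = √25 = 5  ⇒  r_B = 5 − 2 = 3

rB=3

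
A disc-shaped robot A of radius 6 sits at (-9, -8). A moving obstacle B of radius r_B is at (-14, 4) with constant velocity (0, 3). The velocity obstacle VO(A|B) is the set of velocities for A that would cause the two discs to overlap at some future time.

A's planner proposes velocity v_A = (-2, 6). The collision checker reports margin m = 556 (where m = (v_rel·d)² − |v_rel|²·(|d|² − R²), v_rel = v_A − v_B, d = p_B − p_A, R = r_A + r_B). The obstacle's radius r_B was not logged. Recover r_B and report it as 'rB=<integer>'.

m = 556
d = (-5, 12);  v_rel = (-2, 3),  |v_rel|² = 13
v_rel×d = (-2)·(12) − (3)·(-5) = -9
since m = R²·13 − (-9)²:  R² = (81 + 556) / 13 = 49
R = √49 = 7  ⇒  r_B = 7 − 6 = 1

rB=1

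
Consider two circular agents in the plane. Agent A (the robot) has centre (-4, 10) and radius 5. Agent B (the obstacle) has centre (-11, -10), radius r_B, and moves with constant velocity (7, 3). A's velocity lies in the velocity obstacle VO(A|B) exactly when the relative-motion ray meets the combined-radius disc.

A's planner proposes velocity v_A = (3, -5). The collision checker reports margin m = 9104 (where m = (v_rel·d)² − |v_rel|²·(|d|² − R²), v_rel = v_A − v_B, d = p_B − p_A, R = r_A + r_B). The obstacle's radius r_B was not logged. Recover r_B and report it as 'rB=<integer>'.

m = 9104
d = (-7, -20);  v_rel = (-4, -8),  |v_rel|² = 80
v_rel×d = (-4)·(-20) − (-8)·(-7) = 24
since m = R²·80 − 24²:  R² = (576 + 9104) / 80 = 121
R = √121 = 11  ⇒  r_B = 11 − 5 = 6

rB=6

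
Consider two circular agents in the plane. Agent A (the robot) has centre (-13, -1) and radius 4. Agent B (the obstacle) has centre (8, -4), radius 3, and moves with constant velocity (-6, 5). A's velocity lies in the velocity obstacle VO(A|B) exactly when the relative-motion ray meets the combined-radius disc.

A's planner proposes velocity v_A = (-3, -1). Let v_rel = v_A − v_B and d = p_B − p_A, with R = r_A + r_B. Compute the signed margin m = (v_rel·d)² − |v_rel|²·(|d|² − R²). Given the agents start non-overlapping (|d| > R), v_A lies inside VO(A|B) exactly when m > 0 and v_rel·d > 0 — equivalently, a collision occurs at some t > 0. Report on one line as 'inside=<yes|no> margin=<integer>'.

d = (21, -3),  |d|² = 450;  R = 4+3 = 7,  c = 450−7² = 401
v_rel = (3, -6),  |v_rel|² = 45;  v_rel·d = (3)·(21) + (-6)·(-3) = 81
45·t² − 162·t + 401 = 0  ⇒  m = 81² − 45·401 = -11484
m = -11484 < 0,  v_rel·d = 81 > 0  ⇒  outside

inside=no margin=-11484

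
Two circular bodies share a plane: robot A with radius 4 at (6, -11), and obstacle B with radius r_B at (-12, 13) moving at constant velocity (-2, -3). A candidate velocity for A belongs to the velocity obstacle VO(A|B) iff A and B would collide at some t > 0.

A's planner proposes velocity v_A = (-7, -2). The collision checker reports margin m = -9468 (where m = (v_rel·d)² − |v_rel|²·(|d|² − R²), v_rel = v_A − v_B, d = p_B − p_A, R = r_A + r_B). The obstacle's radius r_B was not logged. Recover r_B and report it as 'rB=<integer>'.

m = -9468
d = (-18, 24);  v_rel = (-5, 1),  |v_rel|² = 26
v_rel×d = (-5)·(24) − (1)·(-18) = -102
since m = R²·26 − (-102)²:  R² = (10404 + -9468) / 26 = 36
R = √36 = 6  ⇒  r_B = 6 − 4 = 2

rB=2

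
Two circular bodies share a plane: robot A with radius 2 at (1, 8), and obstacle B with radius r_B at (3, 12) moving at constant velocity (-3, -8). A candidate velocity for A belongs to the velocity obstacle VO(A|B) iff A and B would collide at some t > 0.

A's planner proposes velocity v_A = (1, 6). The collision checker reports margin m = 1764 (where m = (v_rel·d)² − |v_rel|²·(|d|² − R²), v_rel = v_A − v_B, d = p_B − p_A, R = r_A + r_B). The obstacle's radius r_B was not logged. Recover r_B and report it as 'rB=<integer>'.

m = 1764
d = (2, 4);  v_rel = (4, 14),  |v_rel|² = 212
v_rel×d = (4)·(4) − (14)·(2) = -12
since m = R²·212 − (-12)²:  R² = (144 + 1764) / 212 = 9
R = √9 = 3  ⇒  r_B = 3 − 2 = 1

rB=1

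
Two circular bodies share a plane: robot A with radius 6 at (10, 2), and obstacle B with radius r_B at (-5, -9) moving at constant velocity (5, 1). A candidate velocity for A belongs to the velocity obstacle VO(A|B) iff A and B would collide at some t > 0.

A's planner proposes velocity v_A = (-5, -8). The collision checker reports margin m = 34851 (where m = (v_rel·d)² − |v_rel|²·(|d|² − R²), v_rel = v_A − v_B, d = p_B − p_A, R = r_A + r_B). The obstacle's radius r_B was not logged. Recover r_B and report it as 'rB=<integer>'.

m = 34851
d = (-15, -11);  v_rel = (-10, -9),  |v_rel|² = 181
v_rel×d = (-10)·(-11) − (-9)·(-15) = -25
since m = R²·181 − (-25)²:  R² = (625 + 34851) / 181 = 196
R = √196 = 14  ⇒  r_B = 14 − 6 = 8

rB=8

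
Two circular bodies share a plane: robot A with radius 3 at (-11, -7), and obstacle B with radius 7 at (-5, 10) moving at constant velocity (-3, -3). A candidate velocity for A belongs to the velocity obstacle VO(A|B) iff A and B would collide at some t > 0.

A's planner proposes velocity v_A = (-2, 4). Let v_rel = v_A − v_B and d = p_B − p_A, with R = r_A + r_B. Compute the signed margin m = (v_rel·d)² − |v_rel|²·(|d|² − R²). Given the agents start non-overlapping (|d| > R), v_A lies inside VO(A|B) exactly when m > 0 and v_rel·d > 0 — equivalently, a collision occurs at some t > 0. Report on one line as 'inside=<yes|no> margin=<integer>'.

d = (6, 17),  |d|² = 325;  R = 3+7 = 10,  c = 325−10² = 225
v_rel = (1, 7),  |v_rel|² = 50;  v_rel·d = (1)·(6) + (7)·(17) = 125
50·t² − 250·t + 225 = 0  ⇒  m = 125² − 50·225 = 4375
m = 4375 > 0,  v_rel·d = 125 > 0  ⇒  inside

inside=yes margin=4375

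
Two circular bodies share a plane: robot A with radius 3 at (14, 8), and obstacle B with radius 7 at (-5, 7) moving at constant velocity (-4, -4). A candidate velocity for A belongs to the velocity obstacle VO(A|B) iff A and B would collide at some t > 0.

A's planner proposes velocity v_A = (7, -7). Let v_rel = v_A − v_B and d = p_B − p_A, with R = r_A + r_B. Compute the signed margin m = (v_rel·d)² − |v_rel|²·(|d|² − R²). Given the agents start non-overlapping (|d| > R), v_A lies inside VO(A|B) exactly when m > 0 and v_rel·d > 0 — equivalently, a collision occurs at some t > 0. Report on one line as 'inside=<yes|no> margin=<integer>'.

d = (-19, -1),  |d|² = 362;  R = 3+7 = 10,  c = 362−10² = 262
v_rel = (11, -3),  |v_rel|² = 130;  v_rel·d = (11)·(-19) + (-3)·(-1) = -206
130·t² + 412·t + 262 = 0  ⇒  m = (-206)² − 130·262 = 8376
m = 8376 > 0,  v_rel·d = -206 < 0  ⇒  outside

inside=no margin=8376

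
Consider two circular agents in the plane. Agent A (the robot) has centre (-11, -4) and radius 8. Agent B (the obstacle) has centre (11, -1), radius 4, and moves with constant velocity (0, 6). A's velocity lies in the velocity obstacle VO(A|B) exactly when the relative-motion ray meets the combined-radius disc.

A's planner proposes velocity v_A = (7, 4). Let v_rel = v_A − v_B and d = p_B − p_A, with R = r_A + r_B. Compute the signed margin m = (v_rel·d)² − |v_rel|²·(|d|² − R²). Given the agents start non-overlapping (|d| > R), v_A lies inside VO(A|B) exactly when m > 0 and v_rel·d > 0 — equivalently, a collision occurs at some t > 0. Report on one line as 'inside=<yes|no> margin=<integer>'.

d = (22, 3),  |d|² = 493;  R = 8+4 = 12,  c = 493−12² = 349
v_rel = (7, -2),  |v_rel|² = 53;  v_rel·d = (7)·(22) + (-2)·(3) = 148
53·t² − 296·t + 349 = 0  ⇒  m = 148² − 53·349 = 3407
m = 3407 > 0,  v_rel·d = 148 > 0  ⇒  inside

inside=yes margin=3407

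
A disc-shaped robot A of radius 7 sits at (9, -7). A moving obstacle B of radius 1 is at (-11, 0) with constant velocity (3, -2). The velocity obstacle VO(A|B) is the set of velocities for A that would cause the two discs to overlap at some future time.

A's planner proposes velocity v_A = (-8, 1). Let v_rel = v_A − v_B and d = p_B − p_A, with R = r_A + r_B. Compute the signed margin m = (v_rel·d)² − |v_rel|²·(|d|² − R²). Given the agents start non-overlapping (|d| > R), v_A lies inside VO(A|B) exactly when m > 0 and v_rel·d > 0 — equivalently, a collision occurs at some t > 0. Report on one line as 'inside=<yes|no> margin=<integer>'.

d = (-20, 7),  |d|² = 449;  R = 7+1 = 8,  c = 449−8² = 385
v_rel = (-11, 3),  |v_rel|² = 130;  v_rel·d = (-11)·(-20) + (3)·(7) = 241
130·t² − 482·t + 385 = 0  ⇒  m = 241² − 130·385 = 8031
m = 8031 > 0,  v_rel·d = 241 > 0  ⇒  inside

inside=yes margin=8031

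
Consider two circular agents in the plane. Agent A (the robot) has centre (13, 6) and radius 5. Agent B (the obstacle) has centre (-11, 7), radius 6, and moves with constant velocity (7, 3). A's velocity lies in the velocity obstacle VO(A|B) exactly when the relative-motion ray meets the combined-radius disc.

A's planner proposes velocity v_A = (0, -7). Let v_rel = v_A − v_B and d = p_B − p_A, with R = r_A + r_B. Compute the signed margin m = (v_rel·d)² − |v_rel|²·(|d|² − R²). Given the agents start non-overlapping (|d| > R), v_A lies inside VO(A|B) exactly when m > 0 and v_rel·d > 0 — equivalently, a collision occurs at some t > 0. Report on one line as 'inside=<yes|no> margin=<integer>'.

d = (-24, 1),  |d|² = 577;  R = 5+6 = 11,  c = 577−11² = 456
v_rel = (-7, -10),  |v_rel|² = 149;  v_rel·d = (-7)·(-24) + (-10)·(1) = 158
149·t² − 316·t + 456 = 0  ⇒  m = 158² − 149·456 = -42980
m = -42980 < 0,  v_rel·d = 158 > 0  ⇒  outside

inside=no margin=-42980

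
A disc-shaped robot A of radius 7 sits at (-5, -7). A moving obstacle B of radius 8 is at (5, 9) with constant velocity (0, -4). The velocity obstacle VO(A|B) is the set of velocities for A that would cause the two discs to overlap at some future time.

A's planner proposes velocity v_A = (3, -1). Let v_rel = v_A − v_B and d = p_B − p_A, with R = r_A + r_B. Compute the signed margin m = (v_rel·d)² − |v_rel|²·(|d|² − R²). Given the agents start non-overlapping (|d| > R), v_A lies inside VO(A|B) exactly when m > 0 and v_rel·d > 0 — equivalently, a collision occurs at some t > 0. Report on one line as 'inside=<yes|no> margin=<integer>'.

d = (10, 16),  |d|² = 356;  R = 7+8 = 15,  c = 356−15² = 131
v_rel = (3, 3),  |v_rel|² = 18;  v_rel·d = (3)·(10) + (3)·(16) = 78
18·t² − 156·t + 131 = 0  ⇒  m = 78² − 18·131 = 3726
m = 3726 > 0,  v_rel·d = 78 > 0  ⇒  inside

inside=yes margin=3726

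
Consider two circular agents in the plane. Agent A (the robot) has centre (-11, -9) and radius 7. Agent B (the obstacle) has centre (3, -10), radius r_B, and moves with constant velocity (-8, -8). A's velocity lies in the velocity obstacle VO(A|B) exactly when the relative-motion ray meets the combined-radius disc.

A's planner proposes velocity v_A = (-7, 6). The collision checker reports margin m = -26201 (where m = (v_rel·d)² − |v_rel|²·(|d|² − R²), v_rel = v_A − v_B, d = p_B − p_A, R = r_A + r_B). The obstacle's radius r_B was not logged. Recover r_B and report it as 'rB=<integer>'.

m = -26201
d = (14, -1);  v_rel = (1, 14),  |v_rel|² = 197
v_rel×d = (1)·(-1) − (14)·(14) = -197
since m = R²·197 − (-197)²:  R² = (38809 + -26201) / 197 = 64
R = √64 = 8  ⇒  r_B = 8 − 7 = 1

rB=1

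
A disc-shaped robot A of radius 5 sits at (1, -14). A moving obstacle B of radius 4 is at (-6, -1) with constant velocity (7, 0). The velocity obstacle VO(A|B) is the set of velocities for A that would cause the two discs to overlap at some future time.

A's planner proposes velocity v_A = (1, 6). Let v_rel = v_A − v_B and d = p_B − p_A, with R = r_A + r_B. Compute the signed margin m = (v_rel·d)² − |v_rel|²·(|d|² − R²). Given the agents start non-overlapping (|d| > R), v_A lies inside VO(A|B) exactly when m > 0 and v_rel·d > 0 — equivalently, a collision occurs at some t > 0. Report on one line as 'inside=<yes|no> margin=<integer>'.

d = (-7, 13),  |d|² = 218;  R = 5+4 = 9,  c = 218−9² = 137
v_rel = (-6, 6),  |v_rel|² = 72;  v_rel·d = (-6)·(-7) + (6)·(13) = 120
72·t² − 240·t + 137 = 0  ⇒  m = 120² − 72·137 = 4536
m = 4536 > 0,  v_rel·d = 120 > 0  ⇒  inside

inside=yes margin=4536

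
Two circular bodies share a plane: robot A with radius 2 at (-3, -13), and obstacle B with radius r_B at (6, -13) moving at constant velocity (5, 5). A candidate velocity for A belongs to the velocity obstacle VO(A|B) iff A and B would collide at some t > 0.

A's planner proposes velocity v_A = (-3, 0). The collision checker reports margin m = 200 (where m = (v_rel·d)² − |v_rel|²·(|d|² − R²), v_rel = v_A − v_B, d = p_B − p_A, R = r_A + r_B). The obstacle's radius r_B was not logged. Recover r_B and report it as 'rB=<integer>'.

m = 200
d = (9, 0);  v_rel = (-8, -5),  |v_rel|² = 89
v_rel×d = (-8)·(0) − (-5)·(9) = 45
since m = R²·89 − 45²:  R² = (2025 + 200) / 89 = 25
R = √25 = 5  ⇒  r_B = 5 − 2 = 3

rB=3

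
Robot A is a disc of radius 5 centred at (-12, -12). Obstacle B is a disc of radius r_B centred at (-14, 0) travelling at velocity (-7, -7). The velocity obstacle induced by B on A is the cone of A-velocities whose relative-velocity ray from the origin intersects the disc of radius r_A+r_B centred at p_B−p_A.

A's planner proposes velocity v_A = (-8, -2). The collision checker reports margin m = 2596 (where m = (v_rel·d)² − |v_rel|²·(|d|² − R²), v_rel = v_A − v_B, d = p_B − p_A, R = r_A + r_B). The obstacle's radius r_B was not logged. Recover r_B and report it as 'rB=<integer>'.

m = 2596
d = (-2, 12);  v_rel = (-1, 5),  |v_rel|² = 26
v_rel×d = (-1)·(12) − (5)·(-2) = -2
since m = R²·26 − (-2)²:  R² = (4 + 2596) / 26 = 100
R = √100 = 10  ⇒  r_B = 10 − 5 = 5

rB=5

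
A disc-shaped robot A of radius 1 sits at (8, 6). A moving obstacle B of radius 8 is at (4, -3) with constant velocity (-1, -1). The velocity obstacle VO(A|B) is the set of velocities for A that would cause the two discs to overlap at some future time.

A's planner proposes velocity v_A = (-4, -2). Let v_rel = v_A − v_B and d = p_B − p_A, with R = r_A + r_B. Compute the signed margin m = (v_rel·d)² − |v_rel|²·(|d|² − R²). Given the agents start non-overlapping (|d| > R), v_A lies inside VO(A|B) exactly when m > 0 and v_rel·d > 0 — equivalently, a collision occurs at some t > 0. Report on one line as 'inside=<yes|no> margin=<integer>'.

d = (-4, -9),  |d|² = 97;  R = 1+8 = 9,  c = 97−9² = 16
v_rel = (-3, -1),  |v_rel|² = 10;  v_rel·d = (-3)·(-4) + (-1)·(-9) = 21
10·t² − 42·t + 16 = 0  ⇒  m = 21² − 10·16 = 281
m = 281 > 0,  v_rel·d = 21 > 0  ⇒  inside

inside=yes margin=281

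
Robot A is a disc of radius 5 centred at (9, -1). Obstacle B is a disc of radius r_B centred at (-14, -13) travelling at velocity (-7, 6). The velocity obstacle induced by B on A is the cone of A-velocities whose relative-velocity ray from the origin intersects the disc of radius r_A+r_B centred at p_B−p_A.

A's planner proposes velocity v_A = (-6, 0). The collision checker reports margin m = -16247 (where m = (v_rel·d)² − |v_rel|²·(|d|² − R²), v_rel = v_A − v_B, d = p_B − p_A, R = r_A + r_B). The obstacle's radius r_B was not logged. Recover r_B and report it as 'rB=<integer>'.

m = -16247
d = (-23, -12);  v_rel = (1, -6),  |v_rel|² = 37
v_rel×d = (1)·(-12) − (-6)·(-23) = -150
since m = R²·37 − (-150)²:  R² = (22500 + -16247) / 37 = 169
R = √169 = 13  ⇒  r_B = 13 − 5 = 8

rB=8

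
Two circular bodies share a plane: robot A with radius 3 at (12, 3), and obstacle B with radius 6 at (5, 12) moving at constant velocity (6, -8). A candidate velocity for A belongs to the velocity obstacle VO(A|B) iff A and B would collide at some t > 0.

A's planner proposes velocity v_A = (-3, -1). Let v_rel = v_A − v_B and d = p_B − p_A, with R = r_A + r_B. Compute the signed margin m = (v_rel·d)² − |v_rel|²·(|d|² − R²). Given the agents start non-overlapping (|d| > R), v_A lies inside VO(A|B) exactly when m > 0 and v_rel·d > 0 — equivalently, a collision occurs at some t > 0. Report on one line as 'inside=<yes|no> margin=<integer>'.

d = (-7, 9),  |d|² = 130;  R = 3+6 = 9,  c = 130−9² = 49
v_rel = (-9, 7),  |v_rel|² = 130;  v_rel·d = (-9)·(-7) + (7)·(9) = 126
130·t² − 252·t + 49 = 0  ⇒  m = 126² − 130·49 = 9506
m = 9506 > 0,  v_rel·d = 126 > 0  ⇒  inside

inside=yes margin=9506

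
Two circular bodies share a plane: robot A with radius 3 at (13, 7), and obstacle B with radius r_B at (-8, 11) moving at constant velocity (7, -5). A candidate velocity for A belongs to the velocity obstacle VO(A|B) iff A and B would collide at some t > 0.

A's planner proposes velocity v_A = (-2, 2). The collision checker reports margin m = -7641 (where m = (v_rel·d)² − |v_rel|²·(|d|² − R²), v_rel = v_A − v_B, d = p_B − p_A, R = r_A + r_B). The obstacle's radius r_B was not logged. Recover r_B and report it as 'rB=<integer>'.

m = -7641
d = (-21, 4);  v_rel = (-9, 7),  |v_rel|² = 130
v_rel×d = (-9)·(4) − (7)·(-21) = 111
since m = R²·130 − 111²:  R² = (12321 + -7641) / 130 = 36
R = √36 = 6  ⇒  r_B = 6 − 3 = 3

rB=3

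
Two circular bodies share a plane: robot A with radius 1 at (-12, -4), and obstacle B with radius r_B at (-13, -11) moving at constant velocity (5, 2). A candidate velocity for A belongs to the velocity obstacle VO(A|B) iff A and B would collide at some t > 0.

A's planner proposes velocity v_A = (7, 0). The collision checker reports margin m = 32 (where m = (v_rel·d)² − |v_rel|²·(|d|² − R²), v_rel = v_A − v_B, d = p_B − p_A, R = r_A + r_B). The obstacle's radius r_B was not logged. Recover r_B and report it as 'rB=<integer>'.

m = 32
d = (-1, -7);  v_rel = (2, -2),  |v_rel|² = 8
v_rel×d = (2)·(-7) − (-2)·(-1) = -16
since m = R²·8 − (-16)²:  R² = (256 + 32) / 8 = 36
R = √36 = 6  ⇒  r_B = 6 − 1 = 5

rB=5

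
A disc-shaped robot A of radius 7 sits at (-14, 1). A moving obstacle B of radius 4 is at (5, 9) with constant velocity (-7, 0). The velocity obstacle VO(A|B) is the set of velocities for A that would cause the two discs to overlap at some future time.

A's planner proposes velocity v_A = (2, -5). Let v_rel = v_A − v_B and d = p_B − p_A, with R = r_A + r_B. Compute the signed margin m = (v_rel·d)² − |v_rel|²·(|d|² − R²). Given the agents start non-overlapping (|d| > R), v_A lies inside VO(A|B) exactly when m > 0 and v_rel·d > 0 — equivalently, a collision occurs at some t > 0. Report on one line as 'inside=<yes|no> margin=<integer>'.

d = (19, 8),  |d|² = 425;  R = 7+4 = 11,  c = 425−11² = 304
v_rel = (9, -5),  |v_rel|² = 106;  v_rel·d = (9)·(19) + (-5)·(8) = 131
106·t² − 262·t + 304 = 0  ⇒  m = 131² − 106·304 = -15063
m = -15063 < 0,  v_rel·d = 131 > 0  ⇒  outside

inside=no margin=-15063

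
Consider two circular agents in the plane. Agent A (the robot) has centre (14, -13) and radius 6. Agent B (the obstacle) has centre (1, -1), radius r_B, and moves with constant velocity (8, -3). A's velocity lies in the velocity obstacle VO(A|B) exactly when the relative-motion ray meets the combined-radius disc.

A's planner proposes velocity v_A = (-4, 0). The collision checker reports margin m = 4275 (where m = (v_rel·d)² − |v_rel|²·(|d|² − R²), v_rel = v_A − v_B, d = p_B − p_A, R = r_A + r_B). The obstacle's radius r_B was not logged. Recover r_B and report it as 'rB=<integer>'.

m = 4275
d = (-13, 12);  v_rel = (-12, 3),  |v_rel|² = 153
v_rel×d = (-12)·(12) − (3)·(-13) = -105
since m = R²·153 − (-105)²:  R² = (11025 + 4275) / 153 = 100
R = √100 = 10  ⇒  r_B = 10 − 6 = 4

rB=4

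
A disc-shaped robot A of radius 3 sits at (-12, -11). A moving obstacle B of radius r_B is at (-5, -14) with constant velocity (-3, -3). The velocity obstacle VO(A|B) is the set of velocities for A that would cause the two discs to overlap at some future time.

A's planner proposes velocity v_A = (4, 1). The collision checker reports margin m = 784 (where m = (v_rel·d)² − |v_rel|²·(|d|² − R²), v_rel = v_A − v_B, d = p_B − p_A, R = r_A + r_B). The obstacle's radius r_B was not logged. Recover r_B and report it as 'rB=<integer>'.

m = 784
d = (7, -3);  v_rel = (7, 4),  |v_rel|² = 65
v_rel×d = (7)·(-3) − (4)·(7) = -49
since m = R²·65 − (-49)²:  R² = (2401 + 784) / 65 = 49
R = √49 = 7  ⇒  r_B = 7 − 3 = 4

rB=4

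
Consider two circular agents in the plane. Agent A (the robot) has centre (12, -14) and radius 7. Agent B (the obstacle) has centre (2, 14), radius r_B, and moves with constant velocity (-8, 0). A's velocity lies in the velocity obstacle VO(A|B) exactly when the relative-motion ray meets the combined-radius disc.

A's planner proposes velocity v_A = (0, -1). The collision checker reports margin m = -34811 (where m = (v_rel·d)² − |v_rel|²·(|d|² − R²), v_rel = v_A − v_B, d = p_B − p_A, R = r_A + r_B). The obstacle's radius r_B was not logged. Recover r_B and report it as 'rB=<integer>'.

m = -34811
d = (-10, 28);  v_rel = (8, -1),  |v_rel|² = 65
v_rel×d = (8)·(28) − (-1)·(-10) = 214
since m = R²·65 − 214²:  R² = (45796 + -34811) / 65 = 169
R = √169 = 13  ⇒  r_B = 13 − 7 = 6

rB=6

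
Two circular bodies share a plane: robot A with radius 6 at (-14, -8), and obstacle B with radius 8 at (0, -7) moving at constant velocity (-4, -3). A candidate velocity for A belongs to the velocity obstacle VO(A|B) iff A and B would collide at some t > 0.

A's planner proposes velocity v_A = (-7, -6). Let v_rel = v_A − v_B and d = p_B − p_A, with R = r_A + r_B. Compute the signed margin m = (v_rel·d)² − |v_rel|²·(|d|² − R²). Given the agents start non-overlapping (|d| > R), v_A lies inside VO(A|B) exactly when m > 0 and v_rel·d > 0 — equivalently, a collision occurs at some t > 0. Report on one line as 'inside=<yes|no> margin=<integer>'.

d = (14, 1),  |d|² = 197;  R = 6+8 = 14,  c = 197−14² = 1
v_rel = (-3, -3),  |v_rel|² = 18;  v_rel·d = (-3)·(14) + (-3)·(1) = -45
18·t² + 90·t + 1 = 0  ⇒  m = (-45)² − 18·1 = 2007
m = 2007 > 0,  v_rel·d = -45 < 0  ⇒  outside

inside=no margin=2007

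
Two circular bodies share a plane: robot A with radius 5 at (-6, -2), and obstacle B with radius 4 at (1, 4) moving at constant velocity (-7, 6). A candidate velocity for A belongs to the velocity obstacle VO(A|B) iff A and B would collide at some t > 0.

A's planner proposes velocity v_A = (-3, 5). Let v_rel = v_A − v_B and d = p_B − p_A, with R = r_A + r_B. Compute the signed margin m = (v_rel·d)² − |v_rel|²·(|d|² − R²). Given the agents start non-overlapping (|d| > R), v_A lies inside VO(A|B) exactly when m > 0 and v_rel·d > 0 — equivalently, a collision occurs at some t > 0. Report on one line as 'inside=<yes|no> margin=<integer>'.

d = (7, 6),  |d|² = 85;  R = 5+4 = 9,  c = 85−9² = 4
v_rel = (4, -1),  |v_rel|² = 17;  v_rel·d = (4)·(7) + (-1)·(6) = 22
17·t² − 44·t + 4 = 0  ⇒  m = 22² − 17·4 = 416
m = 416 > 0,  v_rel·d = 22 > 0  ⇒  inside

inside=yes margin=416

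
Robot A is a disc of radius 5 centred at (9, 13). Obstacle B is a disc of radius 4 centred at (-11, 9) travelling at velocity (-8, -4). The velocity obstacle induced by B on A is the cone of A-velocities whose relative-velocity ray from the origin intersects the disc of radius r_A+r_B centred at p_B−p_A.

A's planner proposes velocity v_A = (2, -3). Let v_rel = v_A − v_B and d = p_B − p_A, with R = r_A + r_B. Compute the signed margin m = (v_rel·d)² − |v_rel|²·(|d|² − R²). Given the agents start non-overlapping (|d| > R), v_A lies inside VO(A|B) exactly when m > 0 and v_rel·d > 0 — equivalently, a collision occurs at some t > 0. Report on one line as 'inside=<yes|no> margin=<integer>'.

d = (-20, -4),  |d|² = 416;  R = 5+4 = 9,  c = 416−9² = 335
v_rel = (10, 1),  |v_rel|² = 101;  v_rel·d = (10)·(-20) + (1)·(-4) = -204
101·t² + 408·t + 335 = 0  ⇒  m = (-204)² − 101·335 = 7781
m = 7781 > 0,  v_rel·d = -204 < 0  ⇒  outside

inside=no margin=7781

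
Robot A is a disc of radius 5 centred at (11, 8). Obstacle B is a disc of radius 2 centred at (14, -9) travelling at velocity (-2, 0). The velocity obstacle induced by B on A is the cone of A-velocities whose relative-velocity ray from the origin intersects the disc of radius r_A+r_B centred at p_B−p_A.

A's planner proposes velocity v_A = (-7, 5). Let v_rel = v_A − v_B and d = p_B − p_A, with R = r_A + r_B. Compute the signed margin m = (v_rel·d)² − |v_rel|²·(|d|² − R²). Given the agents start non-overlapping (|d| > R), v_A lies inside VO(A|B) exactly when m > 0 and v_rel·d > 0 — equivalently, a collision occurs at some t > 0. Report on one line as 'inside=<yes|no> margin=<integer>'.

d = (3, -17),  |d|² = 298;  R = 5+2 = 7,  c = 298−7² = 249
v_rel = (-5, 5),  |v_rel|² = 50;  v_rel·d = (-5)·(3) + (5)·(-17) = -100
50·t² + 200·t + 249 = 0  ⇒  m = (-100)² − 50·249 = -2450
m = -2450 < 0,  v_rel·d = -100 < 0  ⇒  outside

inside=no margin=-2450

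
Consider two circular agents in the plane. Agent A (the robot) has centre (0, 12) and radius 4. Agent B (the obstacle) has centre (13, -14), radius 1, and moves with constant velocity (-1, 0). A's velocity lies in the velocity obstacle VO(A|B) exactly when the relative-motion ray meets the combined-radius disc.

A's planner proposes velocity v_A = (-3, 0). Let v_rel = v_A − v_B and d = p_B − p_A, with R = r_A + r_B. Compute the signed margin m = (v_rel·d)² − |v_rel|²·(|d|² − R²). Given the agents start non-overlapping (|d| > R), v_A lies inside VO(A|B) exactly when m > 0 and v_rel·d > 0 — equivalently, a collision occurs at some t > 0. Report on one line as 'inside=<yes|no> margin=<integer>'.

d = (13, -26),  |d|² = 845;  R = 4+1 = 5,  c = 845−5² = 820
v_rel = (-2, 0),  |v_rel|² = 4;  v_rel·d = (-2)·(13) + (0)·(-26) = -26
4·t² + 52·t + 820 = 0  ⇒  m = (-26)² − 4·820 = -2604
m = -2604 < 0,  v_rel·d = -26 < 0  ⇒  outside

inside=no margin=-2604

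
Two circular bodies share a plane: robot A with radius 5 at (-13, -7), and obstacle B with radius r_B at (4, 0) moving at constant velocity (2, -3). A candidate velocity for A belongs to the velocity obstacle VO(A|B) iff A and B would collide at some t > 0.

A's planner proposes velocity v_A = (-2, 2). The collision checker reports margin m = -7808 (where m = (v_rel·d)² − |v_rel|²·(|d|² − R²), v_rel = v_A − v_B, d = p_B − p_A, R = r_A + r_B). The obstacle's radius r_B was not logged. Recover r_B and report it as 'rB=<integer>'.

m = -7808
d = (17, 7);  v_rel = (-4, 5),  |v_rel|² = 41
v_rel×d = (-4)·(7) − (5)·(17) = -113
since m = R²·41 − (-113)²:  R² = (12769 + -7808) / 41 = 121
R = √121 = 11  ⇒  r_B = 11 − 5 = 6

rB=6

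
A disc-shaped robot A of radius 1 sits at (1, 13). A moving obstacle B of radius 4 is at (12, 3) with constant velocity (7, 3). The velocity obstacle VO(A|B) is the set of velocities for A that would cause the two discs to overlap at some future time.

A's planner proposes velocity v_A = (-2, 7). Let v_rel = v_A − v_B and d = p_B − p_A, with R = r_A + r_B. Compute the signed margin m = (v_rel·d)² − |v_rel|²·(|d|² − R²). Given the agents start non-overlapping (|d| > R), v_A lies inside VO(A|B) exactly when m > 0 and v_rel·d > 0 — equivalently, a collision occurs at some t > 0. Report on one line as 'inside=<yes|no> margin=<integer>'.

d = (11, -10),  |d|² = 221;  R = 1+4 = 5,  c = 221−5² = 196
v_rel = (-9, 4),  |v_rel|² = 97;  v_rel·d = (-9)·(11) + (4)·(-10) = -139
97·t² + 278·t + 196 = 0  ⇒  m = (-139)² − 97·196 = 309
m = 309 > 0,  v_rel·d = -139 < 0  ⇒  outside

inside=no margin=309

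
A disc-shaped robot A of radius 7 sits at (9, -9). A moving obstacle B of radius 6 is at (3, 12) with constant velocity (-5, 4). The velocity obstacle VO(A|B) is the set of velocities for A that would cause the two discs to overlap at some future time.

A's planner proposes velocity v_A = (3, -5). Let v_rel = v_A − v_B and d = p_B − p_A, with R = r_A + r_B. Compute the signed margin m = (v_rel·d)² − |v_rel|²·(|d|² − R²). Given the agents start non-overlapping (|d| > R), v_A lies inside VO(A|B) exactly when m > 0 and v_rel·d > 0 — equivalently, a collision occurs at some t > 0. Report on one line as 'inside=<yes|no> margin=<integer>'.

d = (-6, 21),  |d|² = 477;  R = 7+6 = 13,  c = 477−13² = 308
v_rel = (8, -9),  |v_rel|² = 145;  v_rel·d = (8)·(-6) + (-9)·(21) = -237
145·t² + 474·t + 308 = 0  ⇒  m = (-237)² − 145·308 = 11509
m = 11509 > 0,  v_rel·d = -237 < 0  ⇒  outside

inside=no margin=11509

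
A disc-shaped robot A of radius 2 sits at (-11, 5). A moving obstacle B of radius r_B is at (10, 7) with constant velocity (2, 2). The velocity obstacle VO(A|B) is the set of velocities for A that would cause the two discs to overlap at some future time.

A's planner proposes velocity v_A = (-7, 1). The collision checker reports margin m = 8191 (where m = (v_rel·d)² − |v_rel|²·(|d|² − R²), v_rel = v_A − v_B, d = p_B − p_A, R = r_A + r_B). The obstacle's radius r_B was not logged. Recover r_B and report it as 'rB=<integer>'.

m = 8191
d = (21, 2);  v_rel = (-9, -1),  |v_rel|² = 82
v_rel×d = (-9)·(2) − (-1)·(21) = 3
since m = R²·82 − 3²:  R² = (9 + 8191) / 82 = 100
R = √100 = 10  ⇒  r_B = 10 − 2 = 8

rB=8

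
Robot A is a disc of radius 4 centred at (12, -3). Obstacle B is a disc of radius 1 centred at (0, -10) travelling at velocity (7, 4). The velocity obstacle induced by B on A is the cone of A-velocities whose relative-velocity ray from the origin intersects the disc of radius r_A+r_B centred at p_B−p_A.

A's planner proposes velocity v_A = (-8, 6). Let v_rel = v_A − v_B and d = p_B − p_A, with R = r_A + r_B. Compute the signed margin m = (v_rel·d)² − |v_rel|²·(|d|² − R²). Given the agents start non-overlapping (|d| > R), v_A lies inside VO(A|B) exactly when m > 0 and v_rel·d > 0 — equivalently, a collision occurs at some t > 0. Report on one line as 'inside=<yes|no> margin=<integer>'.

d = (-12, -7),  |d|² = 193;  R = 4+1 = 5,  c = 193−5² = 168
v_rel = (-15, 2),  |v_rel|² = 229;  v_rel·d = (-15)·(-12) + (2)·(-7) = 166
229·t² − 332·t + 168 = 0  ⇒  m = 166² − 229·168 = -10916
m = -10916 < 0,  v_rel·d = 166 > 0  ⇒  outside

inside=no margin=-10916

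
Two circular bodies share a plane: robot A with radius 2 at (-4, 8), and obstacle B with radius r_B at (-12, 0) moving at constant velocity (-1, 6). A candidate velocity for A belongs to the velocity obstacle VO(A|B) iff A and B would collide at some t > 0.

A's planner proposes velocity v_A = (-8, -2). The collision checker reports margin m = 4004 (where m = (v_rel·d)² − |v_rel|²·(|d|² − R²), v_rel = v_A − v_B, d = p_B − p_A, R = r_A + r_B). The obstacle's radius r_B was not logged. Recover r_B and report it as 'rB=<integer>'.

m = 4004
d = (-8, -8);  v_rel = (-7, -8),  |v_rel|² = 113
v_rel×d = (-7)·(-8) − (-8)·(-8) = -8
since m = R²·113 − (-8)²:  R² = (64 + 4004) / 113 = 36
R = √36 = 6  ⇒  r_B = 6 − 2 = 4

rB=4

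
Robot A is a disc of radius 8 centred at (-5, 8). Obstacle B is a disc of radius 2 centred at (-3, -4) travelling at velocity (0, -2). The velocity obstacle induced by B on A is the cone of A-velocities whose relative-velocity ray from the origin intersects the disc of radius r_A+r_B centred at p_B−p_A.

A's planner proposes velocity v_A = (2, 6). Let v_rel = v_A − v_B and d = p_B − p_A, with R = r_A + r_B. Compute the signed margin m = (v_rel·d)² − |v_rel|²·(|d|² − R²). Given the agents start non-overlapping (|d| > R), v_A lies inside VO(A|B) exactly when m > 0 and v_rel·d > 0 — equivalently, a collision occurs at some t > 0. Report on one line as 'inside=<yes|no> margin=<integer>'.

d = (2, -12),  |d|² = 148;  R = 8+2 = 10,  c = 148−10² = 48
v_rel = (2, 8),  |v_rel|² = 68;  v_rel·d = (2)·(2) + (8)·(-12) = -92
68·t² + 184·t + 48 = 0  ⇒  m = (-92)² − 68·48 = 5200
m = 5200 > 0,  v_rel·d = -92 < 0  ⇒  outside

inside=no margin=5200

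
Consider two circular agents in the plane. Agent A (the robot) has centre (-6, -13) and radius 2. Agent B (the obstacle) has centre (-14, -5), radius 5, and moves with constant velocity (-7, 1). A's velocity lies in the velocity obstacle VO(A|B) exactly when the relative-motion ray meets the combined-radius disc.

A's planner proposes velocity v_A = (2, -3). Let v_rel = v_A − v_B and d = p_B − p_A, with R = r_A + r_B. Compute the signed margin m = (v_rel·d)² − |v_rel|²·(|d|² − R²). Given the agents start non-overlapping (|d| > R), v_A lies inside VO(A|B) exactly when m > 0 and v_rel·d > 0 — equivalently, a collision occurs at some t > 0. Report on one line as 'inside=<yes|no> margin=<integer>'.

d = (-8, 8),  |d|² = 128;  R = 2+5 = 7,  c = 128−7² = 79
v_rel = (9, -4),  |v_rel|² = 97;  v_rel·d = (9)·(-8) + (-4)·(8) = -104
97·t² + 208·t + 79 = 0  ⇒  m = (-104)² − 97·79 = 3153
m = 3153 > 0,  v_rel·d = -104 < 0  ⇒  outside

inside=no margin=3153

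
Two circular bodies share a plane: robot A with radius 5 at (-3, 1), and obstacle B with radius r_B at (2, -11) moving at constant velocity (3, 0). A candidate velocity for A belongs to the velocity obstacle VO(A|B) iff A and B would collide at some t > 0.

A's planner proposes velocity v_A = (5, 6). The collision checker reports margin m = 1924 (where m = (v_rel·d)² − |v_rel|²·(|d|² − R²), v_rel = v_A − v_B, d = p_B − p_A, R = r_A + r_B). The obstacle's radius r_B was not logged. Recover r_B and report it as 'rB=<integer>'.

m = 1924
d = (5, -12);  v_rel = (2, 6),  |v_rel|² = 40
v_rel×d = (2)·(-12) − (6)·(5) = -54
since m = R²·40 − (-54)²:  R² = (2916 + 1924) / 40 = 121
R = √121 = 11  ⇒  r_B = 11 − 5 = 6

rB=6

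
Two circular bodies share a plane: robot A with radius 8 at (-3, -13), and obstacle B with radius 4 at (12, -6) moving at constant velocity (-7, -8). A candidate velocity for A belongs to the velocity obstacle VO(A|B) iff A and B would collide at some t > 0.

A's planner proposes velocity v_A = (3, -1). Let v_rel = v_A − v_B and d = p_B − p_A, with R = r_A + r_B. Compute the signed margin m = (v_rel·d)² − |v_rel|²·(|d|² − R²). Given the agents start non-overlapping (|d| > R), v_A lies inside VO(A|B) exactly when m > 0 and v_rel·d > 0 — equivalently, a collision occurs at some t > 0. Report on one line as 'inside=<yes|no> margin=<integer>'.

d = (15, 7),  |d|² = 274;  R = 8+4 = 12,  c = 274−12² = 130
v_rel = (10, 7),  |v_rel|² = 149;  v_rel·d = (10)·(15) + (7)·(7) = 199
149·t² − 398·t + 130 = 0  ⇒  m = 199² − 149·130 = 20231
m = 20231 > 0,  v_rel·d = 199 > 0  ⇒  inside

inside=yes margin=20231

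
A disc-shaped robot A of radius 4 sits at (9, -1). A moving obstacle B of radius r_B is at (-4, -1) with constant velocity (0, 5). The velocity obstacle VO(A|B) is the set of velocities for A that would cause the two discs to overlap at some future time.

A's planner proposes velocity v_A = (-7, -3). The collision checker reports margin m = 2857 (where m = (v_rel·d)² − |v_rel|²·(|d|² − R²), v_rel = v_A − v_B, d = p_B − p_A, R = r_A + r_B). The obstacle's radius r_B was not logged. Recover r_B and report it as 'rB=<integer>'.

m = 2857
d = (-13, 0);  v_rel = (-7, -8),  |v_rel|² = 113
v_rel×d = (-7)·(0) − (-8)·(-13) = -104
since m = R²·113 − (-104)²:  R² = (10816 + 2857) / 113 = 121
R = √121 = 11  ⇒  r_B = 11 − 4 = 7

rB=7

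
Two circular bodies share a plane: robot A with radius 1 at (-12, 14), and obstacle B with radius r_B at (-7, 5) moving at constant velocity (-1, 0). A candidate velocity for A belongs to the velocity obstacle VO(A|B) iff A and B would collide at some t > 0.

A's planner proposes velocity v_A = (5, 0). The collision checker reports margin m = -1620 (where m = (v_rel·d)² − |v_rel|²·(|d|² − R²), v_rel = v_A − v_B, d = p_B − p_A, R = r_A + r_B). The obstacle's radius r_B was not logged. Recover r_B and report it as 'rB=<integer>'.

m = -1620
d = (5, -9);  v_rel = (6, 0),  |v_rel|² = 36
v_rel×d = (6)·(-9) − (0)·(5) = -54
since m = R²·36 − (-54)²:  R² = (2916 + -1620) / 36 = 36
R = √36 = 6  ⇒  r_B = 6 − 1 = 5

rB=5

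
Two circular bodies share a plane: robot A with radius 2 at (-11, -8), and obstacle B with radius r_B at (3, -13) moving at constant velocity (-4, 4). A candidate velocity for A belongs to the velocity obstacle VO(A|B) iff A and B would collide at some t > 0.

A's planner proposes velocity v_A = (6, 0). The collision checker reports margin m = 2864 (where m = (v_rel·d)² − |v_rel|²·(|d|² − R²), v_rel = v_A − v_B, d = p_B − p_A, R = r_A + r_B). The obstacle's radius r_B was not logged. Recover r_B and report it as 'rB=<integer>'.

m = 2864
d = (14, -5);  v_rel = (10, -4),  |v_rel|² = 116
v_rel×d = (10)·(-5) − (-4)·(14) = 6
since m = R²·116 − 6²:  R² = (36 + 2864) / 116 = 25
R = √25 = 5  ⇒  r_B = 5 − 2 = 3

rB=3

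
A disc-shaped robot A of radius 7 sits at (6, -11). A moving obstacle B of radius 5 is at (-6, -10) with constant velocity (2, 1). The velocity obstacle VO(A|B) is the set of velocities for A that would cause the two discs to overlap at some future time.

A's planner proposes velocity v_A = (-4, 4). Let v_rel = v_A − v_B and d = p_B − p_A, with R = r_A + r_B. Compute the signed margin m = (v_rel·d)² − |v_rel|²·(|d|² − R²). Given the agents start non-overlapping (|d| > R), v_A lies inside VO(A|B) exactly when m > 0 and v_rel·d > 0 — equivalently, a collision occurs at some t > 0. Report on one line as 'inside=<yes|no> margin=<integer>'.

d = (-12, 1),  |d|² = 145;  R = 7+5 = 12,  c = 145−12² = 1
v_rel = (-6, 3),  |v_rel|² = 45;  v_rel·d = (-6)·(-12) + (3)·(1) = 75
45·t² − 150·t + 1 = 0  ⇒  m = 75² − 45·1 = 5580
m = 5580 > 0,  v_rel·d = 75 > 0  ⇒  inside

inside=yes margin=5580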